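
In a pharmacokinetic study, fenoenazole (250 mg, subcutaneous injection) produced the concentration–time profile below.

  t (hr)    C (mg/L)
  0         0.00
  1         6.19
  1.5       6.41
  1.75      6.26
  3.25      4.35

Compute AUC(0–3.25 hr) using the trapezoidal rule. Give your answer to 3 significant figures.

Trapezoidal AUC_0→3.25:
  [0→1]: (0.00+6.19)/2 × 1 = 3.095
  [1→1.5]: (6.19+6.41)/2 × 0.5 = 3.15
  [1.5→1.75]: (6.41+6.26)/2 × 0.25 = 1.58375
  [1.75→3.25]: (6.26+4.35)/2 × 1.5 = 7.9575
  Sum = 15.78625 mg/L·hr

AUC = 15.8 mg/L·hr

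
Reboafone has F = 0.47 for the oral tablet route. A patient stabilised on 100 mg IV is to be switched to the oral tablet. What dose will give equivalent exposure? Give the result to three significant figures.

For equal systemic exposure: F × D_ev = D_iv
D_ev = D_iv / F = 100 / 0.47 = 212.766 mg

D_oral = 213 mg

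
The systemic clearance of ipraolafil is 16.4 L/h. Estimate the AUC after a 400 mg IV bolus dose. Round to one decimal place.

AUC_0→∞ = Dose_iv / CL
        = 400 / 16.4 = 24.3902 mg/L·h

AUC = 24.4 mg/L·h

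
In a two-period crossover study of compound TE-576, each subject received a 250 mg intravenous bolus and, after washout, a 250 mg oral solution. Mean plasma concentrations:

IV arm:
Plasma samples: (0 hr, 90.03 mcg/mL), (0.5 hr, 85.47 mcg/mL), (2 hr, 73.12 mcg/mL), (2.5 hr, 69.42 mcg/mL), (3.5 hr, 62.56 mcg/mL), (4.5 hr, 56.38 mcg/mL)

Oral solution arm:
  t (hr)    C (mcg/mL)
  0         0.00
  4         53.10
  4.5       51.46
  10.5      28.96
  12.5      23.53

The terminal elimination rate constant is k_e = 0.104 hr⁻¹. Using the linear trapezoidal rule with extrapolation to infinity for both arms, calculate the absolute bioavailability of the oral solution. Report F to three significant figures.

F = 0.753

Trapezoidal AUC_0→4.5 (IV):
  [0→0.5]: (90.03+85.47)/2 × 0.5 = 43.875
  [0.5→2]: (85.47+73.12)/2 × 1.5 = 118.9425
  [2→2.5]: (73.12+69.42)/2 × 0.5 = 35.635
  [2.5→3.5]: (69.42+62.56)/2 × 1 = 65.99
  [3.5→4.5]: (62.56+56.38)/2 × 1 = 59.47
  Sum = 323.9125 mcg/mL·hr
IV tail: 56.38/0.104 = 542.115; AUC_iv,0→∞ = 323.9125 + 542.115 = 866.0275 mcg/mL·hr
Trapezoidal AUC_0→12.5 (oral solution):
  [0→4]: (0.00+53.10)/2 × 4 = 106.2
  [4→4.5]: (53.10+51.46)/2 × 0.5 = 26.14
  [4.5→10.5]: (51.46+28.96)/2 × 6 = 241.26
  [10.5→12.5]: (28.96+23.53)/2 × 2 = 52.49
  Sum = 426.09 mcg/mL·hr
oral solution tail: 23.53/0.104 = 226.250; AUC_ev,0→∞ = 426.09 + 226.250 = 652.34 mcg/mL·hr
F = (AUC_ev/D_ev)/(AUC_iv/D_iv) = (652.34/250)/(866.0275/250) = 2.60936/3.46411 = 0.7533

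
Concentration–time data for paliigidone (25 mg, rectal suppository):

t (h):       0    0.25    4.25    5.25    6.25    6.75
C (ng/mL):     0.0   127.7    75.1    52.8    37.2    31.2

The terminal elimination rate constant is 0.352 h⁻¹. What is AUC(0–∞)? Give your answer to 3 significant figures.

AUC = 636 ng/mL·h

Trapezoidal AUC_0→6.75:
  [0→0.25]: (0.0+127.7)/2 × 0.25 = 15.9625
  [0.25→4.25]: (127.7+75.1)/2 × 4 = 405.6
  [4.25→5.25]: (75.1+52.8)/2 × 1 = 63.95
  [5.25→6.25]: (52.8+37.2)/2 × 1 = 45.0
  [6.25→6.75]: (37.2+31.2)/2 × 0.5 = 17.1
  Sum = 547.6125 ng/mL·h
Extrapolated tail: C_last / k_e = 31.2 / 0.352 = 88.636
AUC_0→∞ = 547.6125 + 88.636 = 636.2485 ng/mL·h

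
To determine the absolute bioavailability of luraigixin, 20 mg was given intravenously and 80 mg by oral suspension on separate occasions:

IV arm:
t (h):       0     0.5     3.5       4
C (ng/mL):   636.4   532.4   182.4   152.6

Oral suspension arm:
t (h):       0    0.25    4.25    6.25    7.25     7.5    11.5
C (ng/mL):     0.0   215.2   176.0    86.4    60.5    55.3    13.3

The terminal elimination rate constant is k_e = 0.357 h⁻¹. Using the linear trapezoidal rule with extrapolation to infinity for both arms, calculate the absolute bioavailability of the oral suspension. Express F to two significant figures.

Trapezoidal AUC_0→4 (IV):
  [0→0.5]: (636.4+532.4)/2 × 0.5 = 292.2
  [0.5→3.5]: (532.4+182.4)/2 × 3 = 1072.2
  [3.5→4]: (182.4+152.6)/2 × 0.5 = 83.75
  Sum = 1448.15 ng/mL·h
IV tail: 152.6/0.357 = 427.451; AUC_iv,0→∞ = 1448.15 + 427.451 = 1875.601 ng/mL·h
Trapezoidal AUC_0→11.5 (oral suspension):
  [0→0.25]: (0.0+215.2)/2 × 0.25 = 26.9
  [0.25→4.25]: (215.2+176.0)/2 × 4 = 782.4
  [4.25→6.25]: (176.0+86.4)/2 × 2 = 262.4
  [6.25→7.25]: (86.4+60.5)/2 × 1 = 73.45
  [7.25→7.5]: (60.5+55.3)/2 × 0.25 = 14.475
  [7.5→11.5]: (55.3+13.3)/2 × 4 = 137.2
  Sum = 1296.825 ng/mL·h
oral suspension tail: 13.3/0.357 = 37.255; AUC_ev,0→∞ = 1296.825 + 37.255 = 1334.08 ng/mL·h
F = (AUC_ev/D_ev)/(AUC_iv/D_iv) = (1334.08/80)/(1875.601/20) = 16.676/93.78005 = 0.1778

F = 0.18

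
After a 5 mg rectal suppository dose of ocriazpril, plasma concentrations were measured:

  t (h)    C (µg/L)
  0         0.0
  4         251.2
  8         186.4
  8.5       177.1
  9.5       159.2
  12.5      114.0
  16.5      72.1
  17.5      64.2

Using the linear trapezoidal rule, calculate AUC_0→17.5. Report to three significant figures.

Trapezoidal AUC_0→17.5:
  [0→4]: (0.0+251.2)/2 × 4 = 502.4
  [4→8]: (251.2+186.4)/2 × 4 = 875.2
  [8→8.5]: (186.4+177.1)/2 × 0.5 = 90.875
  [8.5→9.5]: (177.1+159.2)/2 × 1 = 168.15
  [9.5→12.5]: (159.2+114.0)/2 × 3 = 409.8
  [12.5→16.5]: (114.0+72.1)/2 × 4 = 372.2
  [16.5→17.5]: (72.1+64.2)/2 × 1 = 68.15
  Sum = 2486.775 µg/L·h

AUC = 2490 µg/L·h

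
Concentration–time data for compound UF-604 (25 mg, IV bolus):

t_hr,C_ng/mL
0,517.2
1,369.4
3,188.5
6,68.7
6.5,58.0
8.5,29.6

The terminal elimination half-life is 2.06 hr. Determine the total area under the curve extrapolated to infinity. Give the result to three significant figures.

AUC = 1590 ng/mL·hr

Trapezoidal AUC_0→8.5:
  [0→1]: (517.2+369.4)/2 × 1 = 443.3
  [1→3]: (369.4+188.5)/2 × 2 = 557.9
  [3→6]: (188.5+68.7)/2 × 3 = 385.8
  [6→6.5]: (68.7+58.0)/2 × 0.5 = 31.675
  [6.5→8.5]: (58.0+29.6)/2 × 2 = 87.6
  Sum = 1506.275 ng/mL·hr
k_e = ln2 / t½ = 0.693147 / 2.06 = 0.3365 hr^-1
Extrapolated tail: C_last / k_e = 29.6 / 0.3365 = 87.964
AUC_0→∞ = 1506.275 + 87.964 = 1594.239 ng/mL·hr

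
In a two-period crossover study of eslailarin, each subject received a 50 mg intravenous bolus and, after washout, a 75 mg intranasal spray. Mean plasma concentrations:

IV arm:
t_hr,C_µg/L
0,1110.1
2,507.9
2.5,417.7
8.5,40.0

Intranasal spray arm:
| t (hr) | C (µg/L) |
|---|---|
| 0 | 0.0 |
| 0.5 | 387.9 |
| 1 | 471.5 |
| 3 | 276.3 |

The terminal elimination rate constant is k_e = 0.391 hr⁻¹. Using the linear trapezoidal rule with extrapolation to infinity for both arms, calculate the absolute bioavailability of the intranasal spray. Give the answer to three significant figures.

F = 0.354

Trapezoidal AUC_0→8.5 (IV):
  [0→2]: (1110.1+507.9)/2 × 2 = 1618.0
  [2→2.5]: (507.9+417.7)/2 × 0.5 = 231.4
  [2.5→8.5]: (417.7+40.0)/2 × 6 = 1373.1
  Sum = 3222.5 µg/L·hr
IV tail: 40.0/0.391 = 102.302; AUC_iv,0→∞ = 3222.5 + 102.302 = 3324.802 µg/L·hr
Trapezoidal AUC_0→3 (intranasal spray):
  [0→0.5]: (0.0+387.9)/2 × 0.5 = 96.975
  [0.5→1]: (387.9+471.5)/2 × 0.5 = 214.85
  [1→3]: (471.5+276.3)/2 × 2 = 747.8
  Sum = 1059.625 µg/L·hr
intranasal spray tail: 276.3/0.391 = 706.650; AUC_ev,0→∞ = 1059.625 + 706.650 = 1766.275 µg/L·hr
F = (AUC_ev/D_ev)/(AUC_iv/D_iv) = (1766.275/75)/(3324.802/50) = 23.5503/66.49604 = 0.3542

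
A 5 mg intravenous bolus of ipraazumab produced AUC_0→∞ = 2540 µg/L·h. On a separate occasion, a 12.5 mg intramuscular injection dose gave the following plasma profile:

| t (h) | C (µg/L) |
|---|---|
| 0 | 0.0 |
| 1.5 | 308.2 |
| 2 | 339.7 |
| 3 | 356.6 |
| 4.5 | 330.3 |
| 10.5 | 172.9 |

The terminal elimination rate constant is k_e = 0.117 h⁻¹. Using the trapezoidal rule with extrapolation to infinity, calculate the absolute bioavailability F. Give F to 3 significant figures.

Trapezoidal AUC_0→10.5 (intramuscular injection):
  [0→1.5]: (0.0+308.2)/2 × 1.5 = 231.15
  [1.5→2]: (308.2+339.7)/2 × 0.5 = 161.975
  [2→3]: (339.7+356.6)/2 × 1 = 348.15
  [3→4.5]: (356.6+330.3)/2 × 1.5 = 515.175
  [4.5→10.5]: (330.3+172.9)/2 × 6 = 1509.6
  Sum = 2766.05 µg/L·h
Tail: C_last/k_e = 172.9/0.117 = 1477.778
AUC_0→∞ (intramuscular injection) = 2766.05 + 1477.778 = 4243.828 µg/L·h
F = (AUC_ev/D_ev)/(AUC_iv/D_iv) = (4243.828/12.5)/(2540/5) = 339.50624/508 = 0.6683

F = 0.668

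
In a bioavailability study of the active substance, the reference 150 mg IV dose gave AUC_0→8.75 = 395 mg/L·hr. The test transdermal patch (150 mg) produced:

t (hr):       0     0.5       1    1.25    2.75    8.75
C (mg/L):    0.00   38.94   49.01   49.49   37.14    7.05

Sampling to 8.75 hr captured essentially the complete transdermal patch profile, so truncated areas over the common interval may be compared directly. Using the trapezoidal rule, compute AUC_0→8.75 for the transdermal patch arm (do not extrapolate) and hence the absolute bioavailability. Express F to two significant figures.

Trapezoidal AUC_0→8.75 (transdermal patch):
  [0→0.5]: (0.00+38.94)/2 × 0.5 = 9.735
  [0.5→1]: (38.94+49.01)/2 × 0.5 = 21.9875
  [1→1.25]: (49.01+49.49)/2 × 0.25 = 12.3125
  [1.25→2.75]: (49.49+37.14)/2 × 1.5 = 64.9725
  [2.75→8.75]: (37.14+7.05)/2 × 6 = 132.57
  Sum = 241.5775 mg/L·hr
F = (AUC_ev/D_ev)/(AUC_iv/D_iv) = (241.5775/150)/(395/150) = 1.61052/2.63333 = 0.6116

F = 0.61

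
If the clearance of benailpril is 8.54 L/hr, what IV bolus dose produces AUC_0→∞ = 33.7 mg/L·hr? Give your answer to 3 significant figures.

Dose_iv = CL × AUC_0→∞
     = 8.54 × 33.7 = 287.798 mg

Dose = 288 mg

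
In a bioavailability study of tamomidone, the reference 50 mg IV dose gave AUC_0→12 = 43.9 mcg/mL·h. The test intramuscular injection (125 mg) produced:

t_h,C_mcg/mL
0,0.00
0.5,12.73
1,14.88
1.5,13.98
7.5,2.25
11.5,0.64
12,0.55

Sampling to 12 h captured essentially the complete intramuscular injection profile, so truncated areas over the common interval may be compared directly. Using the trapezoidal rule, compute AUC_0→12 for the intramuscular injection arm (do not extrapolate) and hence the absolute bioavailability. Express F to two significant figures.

Trapezoidal AUC_0→12 (intramuscular injection):
  [0→0.5]: (0.00+12.73)/2 × 0.5 = 3.1825
  [0.5→1]: (12.73+14.88)/2 × 0.5 = 6.9025
  [1→1.5]: (14.88+13.98)/2 × 0.5 = 7.215
  [1.5→7.5]: (13.98+2.25)/2 × 6 = 48.69
  [7.5→11.5]: (2.25+0.64)/2 × 4 = 5.78
  [11.5→12]: (0.64+0.55)/2 × 0.5 = 0.2975
  Sum = 72.0675 mcg/mL·h
F = (AUC_ev/D_ev)/(AUC_iv/D_iv) = (72.0675/125)/(43.9/50) = 0.57654/0.878 = 0.6567

F = 0.66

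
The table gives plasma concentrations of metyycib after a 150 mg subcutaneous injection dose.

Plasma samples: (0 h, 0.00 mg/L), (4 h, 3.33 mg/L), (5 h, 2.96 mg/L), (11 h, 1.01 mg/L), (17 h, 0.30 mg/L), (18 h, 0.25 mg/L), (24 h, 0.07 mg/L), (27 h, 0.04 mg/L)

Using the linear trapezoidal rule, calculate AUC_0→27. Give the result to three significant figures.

Trapezoidal AUC_0→27:
  [0→4]: (0.00+3.33)/2 × 4 = 6.66
  [4→5]: (3.33+2.96)/2 × 1 = 3.145
  [5→11]: (2.96+1.01)/2 × 6 = 11.91
  [11→17]: (1.01+0.30)/2 × 6 = 3.93
  [17→18]: (0.30+0.25)/2 × 1 = 0.275
  [18→24]: (0.25+0.07)/2 × 6 = 0.96
  [24→27]: (0.07+0.04)/2 × 3 = 0.165
  Sum = 27.045 mg/L·h

AUC = 27.0 mg/L·h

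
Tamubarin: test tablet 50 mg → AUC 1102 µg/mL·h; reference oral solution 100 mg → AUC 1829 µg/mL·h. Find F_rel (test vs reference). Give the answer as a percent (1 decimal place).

F_rel = 120.5%

F_rel = (AUC_test/D_test) / (AUC_ref/D_ref)
      = (1102/50) / (1829/100)
      = 22.04 / 18.29 = 1.2050 = 120.50%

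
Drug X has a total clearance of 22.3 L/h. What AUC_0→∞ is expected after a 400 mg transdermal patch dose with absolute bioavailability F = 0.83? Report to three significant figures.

AUC = 14.9 mg/L·h

AUC_0→∞ = F × Dose / CL
        = 0.83 × 400 / 22.3 = 14.8879 mg/L·h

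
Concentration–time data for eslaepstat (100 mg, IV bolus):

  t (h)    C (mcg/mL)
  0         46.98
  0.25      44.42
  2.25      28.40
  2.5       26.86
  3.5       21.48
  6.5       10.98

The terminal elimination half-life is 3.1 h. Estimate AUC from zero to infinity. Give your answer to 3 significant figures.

AUC = 213 mcg/mL·h

Trapezoidal AUC_0→6.5:
  [0→0.25]: (46.98+44.42)/2 × 0.25 = 11.425
  [0.25→2.25]: (44.42+28.40)/2 × 2 = 72.82
  [2.25→2.5]: (28.40+26.86)/2 × 0.25 = 6.9075
  [2.5→3.5]: (26.86+21.48)/2 × 1 = 24.17
  [3.5→6.5]: (21.48+10.98)/2 × 3 = 48.69
  Sum = 164.0125 mcg/mL·h
k_e = ln2 / t½ = 0.693147 / 3.1 = 0.2236 h^-1
Extrapolated tail: C_last / k_e = 10.98 / 0.2236 = 49.106
AUC_0→∞ = 164.0125 + 49.106 = 213.1185 mcg/mL·h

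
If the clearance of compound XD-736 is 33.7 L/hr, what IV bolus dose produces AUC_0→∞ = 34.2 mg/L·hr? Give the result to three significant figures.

Dose_iv = CL × AUC_0→∞
     = 33.7 × 34.2 = 1152.54 mg

Dose = 1150 mg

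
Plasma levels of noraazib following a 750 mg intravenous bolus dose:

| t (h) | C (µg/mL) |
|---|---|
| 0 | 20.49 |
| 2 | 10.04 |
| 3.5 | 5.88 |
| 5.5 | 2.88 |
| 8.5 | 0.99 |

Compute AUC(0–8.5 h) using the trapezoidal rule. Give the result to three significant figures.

Trapezoidal AUC_0→8.5:
  [0→2]: (20.49+10.04)/2 × 2 = 30.53
  [2→3.5]: (10.04+5.88)/2 × 1.5 = 11.94
  [3.5→5.5]: (5.88+2.88)/2 × 2 = 8.76
  [5.5→8.5]: (2.88+0.99)/2 × 3 = 5.805
  Sum = 57.035 µg/mL·h

AUC = 57.0 µg/mL·h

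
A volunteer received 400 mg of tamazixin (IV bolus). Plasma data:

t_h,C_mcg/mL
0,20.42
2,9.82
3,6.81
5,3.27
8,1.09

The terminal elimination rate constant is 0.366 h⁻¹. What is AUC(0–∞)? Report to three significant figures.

Trapezoidal AUC_0→8:
  [0→2]: (20.42+9.82)/2 × 2 = 30.24
  [2→3]: (9.82+6.81)/2 × 1 = 8.315
  [3→5]: (6.81+3.27)/2 × 2 = 10.08
  [5→8]: (3.27+1.09)/2 × 3 = 6.54
  Sum = 55.175 mcg/mL·h
Extrapolated tail: C_last / k_e = 1.09 / 0.366 = 2.978
AUC_0→∞ = 55.175 + 2.978 = 58.153 mcg/mL·h

AUC = 58.2 mcg/mL·h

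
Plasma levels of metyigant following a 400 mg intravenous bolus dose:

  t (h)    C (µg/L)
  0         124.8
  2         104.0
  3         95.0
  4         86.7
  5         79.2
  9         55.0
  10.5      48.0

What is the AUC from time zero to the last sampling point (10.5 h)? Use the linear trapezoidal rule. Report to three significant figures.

AUC = 848 µg/L·h

Trapezoidal AUC_0→10.5:
  [0→2]: (124.8+104.0)/2 × 2 = 228.8
  [2→3]: (104.0+95.0)/2 × 1 = 99.5
  [3→4]: (95.0+86.7)/2 × 1 = 90.85
  [4→5]: (86.7+79.2)/2 × 1 = 82.95
  [5→9]: (79.2+55.0)/2 × 4 = 268.4
  [9→10.5]: (55.0+48.0)/2 × 1.5 = 77.25
  Sum = 847.75 µg/L·h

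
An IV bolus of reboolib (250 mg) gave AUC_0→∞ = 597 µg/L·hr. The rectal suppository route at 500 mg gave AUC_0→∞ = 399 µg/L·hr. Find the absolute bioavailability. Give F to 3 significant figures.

F = (AUC_ev / D_ev) / (AUC_iv / D_iv)
  = (399/500) / (597/250)
  = 0.798 / 2.388 = 0.3342

F = 0.334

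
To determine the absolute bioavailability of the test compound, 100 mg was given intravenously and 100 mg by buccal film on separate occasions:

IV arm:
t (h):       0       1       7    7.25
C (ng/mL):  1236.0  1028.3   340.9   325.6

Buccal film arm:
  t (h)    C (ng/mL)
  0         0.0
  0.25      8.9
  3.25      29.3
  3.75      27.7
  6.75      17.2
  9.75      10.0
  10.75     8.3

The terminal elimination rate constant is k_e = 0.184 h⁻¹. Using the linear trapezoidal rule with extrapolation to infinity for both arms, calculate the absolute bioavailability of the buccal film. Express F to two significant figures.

Trapezoidal AUC_0→7.25 (IV):
  [0→1]: (1236.0+1028.3)/2 × 1 = 1132.15
  [1→7]: (1028.3+340.9)/2 × 6 = 4107.6
  [7→7.25]: (340.9+325.6)/2 × 0.25 = 83.3125
  Sum = 5323.0625 ng/mL·h
IV tail: 325.6/0.184 = 1769.565; AUC_iv,0→∞ = 5323.0625 + 1769.565 = 7092.6275 ng/mL·h
Trapezoidal AUC_0→10.75 (buccal film):
  [0→0.25]: (0.0+8.9)/2 × 0.25 = 1.1125
  [0.25→3.25]: (8.9+29.3)/2 × 3 = 57.3
  [3.25→3.75]: (29.3+27.7)/2 × 0.5 = 14.25
  [3.75→6.75]: (27.7+17.2)/2 × 3 = 67.35
  [6.75→9.75]: (17.2+10.0)/2 × 3 = 40.8
  [9.75→10.75]: (10.0+8.3)/2 × 1 = 9.15
  Sum = 189.9625 ng/mL·h
buccal film tail: 8.3/0.184 = 45.109; AUC_ev,0→∞ = 189.9625 + 45.109 = 235.0715 ng/mL·h
F = (AUC_ev/D_ev)/(AUC_iv/D_iv) = (235.0715/100)/(7092.6275/100) = 2.350715/70.926275 = 0.0331

F = 0.033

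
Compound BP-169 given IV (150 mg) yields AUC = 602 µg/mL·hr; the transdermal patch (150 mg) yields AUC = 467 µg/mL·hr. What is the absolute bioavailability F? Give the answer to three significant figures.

F = (AUC_ev / D_ev) / (AUC_iv / D_iv)
  = (467/150) / (602/150)
  = 3.11333 / 4.01333 = 0.7757

F = 0.776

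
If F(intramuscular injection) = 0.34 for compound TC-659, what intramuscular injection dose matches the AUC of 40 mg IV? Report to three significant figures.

D_intramuscular = 118 mg

For equal systemic exposure: F × D_ev = D_iv
D_ev = D_iv / F = 40 / 0.34 = 117.647 mg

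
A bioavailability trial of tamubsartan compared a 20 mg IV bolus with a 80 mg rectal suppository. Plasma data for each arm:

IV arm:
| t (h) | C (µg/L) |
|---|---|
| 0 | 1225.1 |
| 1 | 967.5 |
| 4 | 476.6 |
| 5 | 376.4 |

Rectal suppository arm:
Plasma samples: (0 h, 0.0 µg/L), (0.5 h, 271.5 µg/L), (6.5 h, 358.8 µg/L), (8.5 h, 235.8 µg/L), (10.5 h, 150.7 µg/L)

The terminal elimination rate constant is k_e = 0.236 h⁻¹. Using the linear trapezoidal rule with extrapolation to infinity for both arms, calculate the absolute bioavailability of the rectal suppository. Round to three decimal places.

F = 0.169

Trapezoidal AUC_0→5 (IV):
  [0→1]: (1225.1+967.5)/2 × 1 = 1096.3
  [1→4]: (967.5+476.6)/2 × 3 = 2166.15
  [4→5]: (476.6+376.4)/2 × 1 = 426.5
  Sum = 3688.95 µg/L·h
IV tail: 376.4/0.236 = 1594.915; AUC_iv,0→∞ = 3688.95 + 1594.915 = 5283.865 µg/L·h
Trapezoidal AUC_0→10.5 (rectal suppository):
  [0→0.5]: (0.0+271.5)/2 × 0.5 = 67.875
  [0.5→6.5]: (271.5+358.8)/2 × 6 = 1890.9
  [6.5→8.5]: (358.8+235.8)/2 × 2 = 594.6
  [8.5→10.5]: (235.8+150.7)/2 × 2 = 386.5
  Sum = 2939.875 µg/L·h
rectal suppository tail: 150.7/0.236 = 638.559; AUC_ev,0→∞ = 2939.875 + 638.559 = 3578.434 µg/L·h
F = (AUC_ev/D_ev)/(AUC_iv/D_iv) = (3578.434/80)/(5283.865/20) = 44.730425/264.19325 = 0.1693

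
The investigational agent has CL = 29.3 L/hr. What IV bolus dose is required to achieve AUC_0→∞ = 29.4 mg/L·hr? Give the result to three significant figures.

Dose_iv = CL × AUC_0→∞
     = 29.3 × 29.4 = 861.42 mg

Dose = 861 mg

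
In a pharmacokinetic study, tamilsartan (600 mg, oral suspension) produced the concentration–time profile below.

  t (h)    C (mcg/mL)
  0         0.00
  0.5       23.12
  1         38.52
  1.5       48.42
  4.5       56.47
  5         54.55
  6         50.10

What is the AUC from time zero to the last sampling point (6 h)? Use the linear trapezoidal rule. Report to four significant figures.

AUC = 280.3 mcg/mL·h

Trapezoidal AUC_0→6:
  [0→0.5]: (0.00+23.12)/2 × 0.5 = 5.78
  [0.5→1]: (23.12+38.52)/2 × 0.5 = 15.41
  [1→1.5]: (38.52+48.42)/2 × 0.5 = 21.735
  [1.5→4.5]: (48.42+56.47)/2 × 3 = 157.335
  [4.5→5]: (56.47+54.55)/2 × 0.5 = 27.755
  [5→6]: (54.55+50.10)/2 × 1 = 52.325
  Sum = 280.34 mcg/mL·h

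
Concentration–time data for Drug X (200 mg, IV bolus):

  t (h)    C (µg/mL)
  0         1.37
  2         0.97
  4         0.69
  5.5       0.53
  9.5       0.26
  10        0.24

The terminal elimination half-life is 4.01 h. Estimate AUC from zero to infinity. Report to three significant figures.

AUC = 8.01 µg/mL·h

Trapezoidal AUC_0→10:
  [0→2]: (1.37+0.97)/2 × 2 = 2.34
  [2→4]: (0.97+0.69)/2 × 2 = 1.66
  [4→5.5]: (0.69+0.53)/2 × 1.5 = 0.915
  [5.5→9.5]: (0.53+0.26)/2 × 4 = 1.58
  [9.5→10]: (0.26+0.24)/2 × 0.5 = 0.125
  Sum = 6.62 µg/mL·h
k_e = ln2 / t½ = 0.693147 / 4.01 = 0.1729 h^-1
Extrapolated tail: C_last / k_e = 0.24 / 0.1729 = 1.388
AUC_0→∞ = 6.62 + 1.388 = 8.008 µg/mL·h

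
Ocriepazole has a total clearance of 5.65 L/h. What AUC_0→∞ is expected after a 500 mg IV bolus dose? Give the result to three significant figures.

AUC = 88.5 mg/L·h

AUC_0→∞ = Dose_iv / CL
        = 500 / 5.65 = 88.4956 mg/L·h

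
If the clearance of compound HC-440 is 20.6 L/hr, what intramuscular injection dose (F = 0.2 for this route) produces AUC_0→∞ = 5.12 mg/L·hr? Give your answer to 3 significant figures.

Dose = 527 mg

Dose = CL × AUC_0→∞ / F
     = 20.6 × 5.12 / 0.2 = 527.36 mg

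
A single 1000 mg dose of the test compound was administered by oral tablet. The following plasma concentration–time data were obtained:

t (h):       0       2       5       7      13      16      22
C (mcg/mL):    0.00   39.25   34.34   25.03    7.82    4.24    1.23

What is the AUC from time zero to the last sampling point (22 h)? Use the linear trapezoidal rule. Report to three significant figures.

Trapezoidal AUC_0→22:
  [0→2]: (0.00+39.25)/2 × 2 = 39.25
  [2→5]: (39.25+34.34)/2 × 3 = 110.385
  [5→7]: (34.34+25.03)/2 × 2 = 59.37
  [7→13]: (25.03+7.82)/2 × 6 = 98.55
  [13→16]: (7.82+4.24)/2 × 3 = 18.09
  [16→22]: (4.24+1.23)/2 × 6 = 16.41
  Sum = 342.055 mcg/mL·h

AUC = 342 mcg/mL·h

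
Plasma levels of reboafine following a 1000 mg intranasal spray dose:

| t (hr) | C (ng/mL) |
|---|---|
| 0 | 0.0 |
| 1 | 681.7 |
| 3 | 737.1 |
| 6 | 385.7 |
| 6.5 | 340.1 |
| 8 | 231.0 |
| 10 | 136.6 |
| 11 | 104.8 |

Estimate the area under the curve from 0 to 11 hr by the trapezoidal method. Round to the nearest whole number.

AUC = 4542 ng/mL·hr

Trapezoidal AUC_0→11:
  [0→1]: (0.0+681.7)/2 × 1 = 340.85
  [1→3]: (681.7+737.1)/2 × 2 = 1418.8
  [3→6]: (737.1+385.7)/2 × 3 = 1684.2
  [6→6.5]: (385.7+340.1)/2 × 0.5 = 181.45
  [6.5→8]: (340.1+231.0)/2 × 1.5 = 428.325
  [8→10]: (231.0+136.6)/2 × 2 = 367.6
  [10→11]: (136.6+104.8)/2 × 1 = 120.7
  Sum = 4541.925 ng/mL·hr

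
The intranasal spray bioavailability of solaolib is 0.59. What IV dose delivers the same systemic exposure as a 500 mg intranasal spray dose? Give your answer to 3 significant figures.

Systemic exposure from an extravascular dose = F × D_ev, so the equivalent IV dose is F × D_ev.
D_iv = F × D_ev = 0.59 × 500 = 295 mg

D_iv = 295 mg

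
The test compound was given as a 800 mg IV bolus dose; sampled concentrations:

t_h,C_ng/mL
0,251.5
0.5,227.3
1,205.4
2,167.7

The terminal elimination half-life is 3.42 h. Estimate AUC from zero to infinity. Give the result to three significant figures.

Trapezoidal AUC_0→2:
  [0→0.5]: (251.5+227.3)/2 × 0.5 = 119.7
  [0.5→1]: (227.3+205.4)/2 × 0.5 = 108.175
  [1→2]: (205.4+167.7)/2 × 1 = 186.55
  Sum = 414.425 ng/mL·h
k_e = ln2 / t½ = 0.693147 / 3.42 = 0.2027 h^-1
Extrapolated tail: C_last / k_e = 167.7 / 0.2027 = 827.331
AUC_0→∞ = 414.425 + 827.331 = 1241.756 ng/mL·h

AUC = 1240 ng/mL·h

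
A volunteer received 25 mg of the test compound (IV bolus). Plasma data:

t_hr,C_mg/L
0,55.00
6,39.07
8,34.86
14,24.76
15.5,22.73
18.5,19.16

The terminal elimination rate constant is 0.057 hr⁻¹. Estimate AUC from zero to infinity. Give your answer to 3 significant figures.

AUC = 970 mg/L·hr

Trapezoidal AUC_0→18.5:
  [0→6]: (55.00+39.07)/2 × 6 = 282.21
  [6→8]: (39.07+34.86)/2 × 2 = 73.93
  [8→14]: (34.86+24.76)/2 × 6 = 178.86
  [14→15.5]: (24.76+22.73)/2 × 1.5 = 35.6175
  [15.5→18.5]: (22.73+19.16)/2 × 3 = 62.835
  Sum = 633.4525 mg/L·hr
Extrapolated tail: C_last / k_e = 19.16 / 0.057 = 336.140
AUC_0→∞ = 633.4525 + 336.140 = 969.5925 mg/L·hr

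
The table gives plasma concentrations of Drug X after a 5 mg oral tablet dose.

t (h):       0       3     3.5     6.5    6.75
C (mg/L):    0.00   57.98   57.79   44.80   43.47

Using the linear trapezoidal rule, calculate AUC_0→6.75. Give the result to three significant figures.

AUC = 281 mg/L·h

Trapezoidal AUC_0→6.75:
  [0→3]: (0.00+57.98)/2 × 3 = 86.97
  [3→3.5]: (57.98+57.79)/2 × 0.5 = 28.9425
  [3.5→6.5]: (57.79+44.80)/2 × 3 = 153.885
  [6.5→6.75]: (44.80+43.47)/2 × 0.25 = 11.03375
  Sum = 280.83125 mg/L·h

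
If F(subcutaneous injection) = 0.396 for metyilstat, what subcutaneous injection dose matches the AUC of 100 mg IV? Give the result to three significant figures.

D_subcutaneous = 253 mg

For equal systemic exposure: F × D_ev = D_iv
D_ev = D_iv / F = 100 / 0.396 = 252.525 mg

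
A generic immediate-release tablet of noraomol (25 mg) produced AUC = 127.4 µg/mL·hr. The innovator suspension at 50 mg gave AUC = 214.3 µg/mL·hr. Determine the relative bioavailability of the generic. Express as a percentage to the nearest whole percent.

F_rel = 119%

F_rel = (AUC_test/D_test) / (AUC_ref/D_ref)
      = (127.4/25) / (214.3/50)
      = 5.096 / 4.286 = 1.1890 = 118.90%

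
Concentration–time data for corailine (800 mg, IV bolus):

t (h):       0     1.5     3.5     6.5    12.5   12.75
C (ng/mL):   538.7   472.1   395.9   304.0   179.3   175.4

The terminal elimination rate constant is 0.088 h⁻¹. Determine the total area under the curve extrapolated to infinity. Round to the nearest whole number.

AUC = 6163 ng/mL·h

Trapezoidal AUC_0→12.75:
  [0→1.5]: (538.7+472.1)/2 × 1.5 = 758.1
  [1.5→3.5]: (472.1+395.9)/2 × 2 = 868.0
  [3.5→6.5]: (395.9+304.0)/2 × 3 = 1049.85
  [6.5→12.5]: (304.0+179.3)/2 × 6 = 1449.9
  [12.5→12.75]: (179.3+175.4)/2 × 0.25 = 44.3375
  Sum = 4170.1875 ng/mL·h
Extrapolated tail: C_last / k_e = 175.4 / 0.088 = 1993.182
AUC_0→∞ = 4170.1875 + 1993.182 = 6163.3695 ng/mL·h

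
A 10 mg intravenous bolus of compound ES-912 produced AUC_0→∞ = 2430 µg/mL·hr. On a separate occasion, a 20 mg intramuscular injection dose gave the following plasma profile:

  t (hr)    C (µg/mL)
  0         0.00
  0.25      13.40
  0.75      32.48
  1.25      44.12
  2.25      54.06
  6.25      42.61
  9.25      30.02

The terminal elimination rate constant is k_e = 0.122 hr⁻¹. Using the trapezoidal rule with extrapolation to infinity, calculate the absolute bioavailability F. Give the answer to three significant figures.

Trapezoidal AUC_0→9.25 (intramuscular injection):
  [0→0.25]: (0.00+13.40)/2 × 0.25 = 1.675
  [0.25→0.75]: (13.40+32.48)/2 × 0.5 = 11.47
  [0.75→1.25]: (32.48+44.12)/2 × 0.5 = 19.15
  [1.25→2.25]: (44.12+54.06)/2 × 1 = 49.09
  [2.25→6.25]: (54.06+42.61)/2 × 4 = 193.34
  [6.25→9.25]: (42.61+30.02)/2 × 3 = 108.945
  Sum = 383.67 µg/mL·hr
Tail: C_last/k_e = 30.02/0.122 = 246.066
AUC_0→∞ (intramuscular injection) = 383.67 + 246.066 = 629.736 µg/mL·hr
F = (AUC_ev/D_ev)/(AUC_iv/D_iv) = (629.736/20)/(2430/10) = 31.4868/243 = 0.1296

F = 0.130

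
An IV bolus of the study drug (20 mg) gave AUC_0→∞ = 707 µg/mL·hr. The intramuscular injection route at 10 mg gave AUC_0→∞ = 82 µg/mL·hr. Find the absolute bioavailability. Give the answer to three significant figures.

F = (AUC_ev / D_ev) / (AUC_iv / D_iv)
  = (82/10) / (707/20)
  = 8.2 / 35.35 = 0.2320

F = 0.232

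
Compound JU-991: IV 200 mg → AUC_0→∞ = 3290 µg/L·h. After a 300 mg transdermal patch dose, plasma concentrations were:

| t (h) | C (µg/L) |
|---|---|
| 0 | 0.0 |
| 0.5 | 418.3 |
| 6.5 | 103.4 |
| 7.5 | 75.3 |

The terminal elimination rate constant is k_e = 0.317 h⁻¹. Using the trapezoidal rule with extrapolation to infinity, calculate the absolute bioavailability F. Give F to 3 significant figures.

Trapezoidal AUC_0→7.5 (transdermal patch):
  [0→0.5]: (0.0+418.3)/2 × 0.5 = 104.575
  [0.5→6.5]: (418.3+103.4)/2 × 6 = 1565.1
  [6.5→7.5]: (103.4+75.3)/2 × 1 = 89.35
  Sum = 1759.025 µg/L·h
Tail: C_last/k_e = 75.3/0.317 = 237.539
AUC_0→∞ (transdermal patch) = 1759.025 + 237.539 = 1996.564 µg/L·h
F = (AUC_ev/D_ev)/(AUC_iv/D_iv) = (1996.564/300)/(3290/200) = 6.65521/16.45 = 0.4046

F = 0.405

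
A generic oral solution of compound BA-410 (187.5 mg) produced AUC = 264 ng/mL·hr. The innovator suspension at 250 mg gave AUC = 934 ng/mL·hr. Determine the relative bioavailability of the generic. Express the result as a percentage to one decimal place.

F_rel = (AUC_test/D_test) / (AUC_ref/D_ref)
      = (264/187.5) / (934/250)
      = 1.408 / 3.736 = 0.3769 = 37.69%

F_rel = 37.7%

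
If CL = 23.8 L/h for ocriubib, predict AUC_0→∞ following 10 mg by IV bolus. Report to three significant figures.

AUC_0→∞ = Dose_iv / CL
        = 10 / 23.8 = 0.420168 mg/L·h

AUC = 0.420 mg/L·h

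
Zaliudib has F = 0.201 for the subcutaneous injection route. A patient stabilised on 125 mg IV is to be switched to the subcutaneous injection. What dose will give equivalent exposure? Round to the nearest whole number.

D_subcutaneous = 622 mg

For equal systemic exposure: F × D_ev = D_iv
D_ev = D_iv / F = 125 / 0.201 = 621.891 mg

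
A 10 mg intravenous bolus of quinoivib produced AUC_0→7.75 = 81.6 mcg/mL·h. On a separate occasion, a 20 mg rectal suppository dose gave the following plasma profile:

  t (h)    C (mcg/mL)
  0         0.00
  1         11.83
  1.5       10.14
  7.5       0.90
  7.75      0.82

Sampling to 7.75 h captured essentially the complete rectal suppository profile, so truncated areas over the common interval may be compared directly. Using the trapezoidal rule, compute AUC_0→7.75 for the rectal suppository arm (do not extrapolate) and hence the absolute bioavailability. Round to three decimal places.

Trapezoidal AUC_0→7.75 (rectal suppository):
  [0→1]: (0.00+11.83)/2 × 1 = 5.915
  [1→1.5]: (11.83+10.14)/2 × 0.5 = 5.4925
  [1.5→7.5]: (10.14+0.90)/2 × 6 = 33.12
  [7.5→7.75]: (0.90+0.82)/2 × 0.25 = 0.215
  Sum = 44.7425 mcg/mL·h
F = (AUC_ev/D_ev)/(AUC_iv/D_iv) = (44.7425/20)/(81.6/10) = 2.237125/8.16 = 0.2742

F = 0.274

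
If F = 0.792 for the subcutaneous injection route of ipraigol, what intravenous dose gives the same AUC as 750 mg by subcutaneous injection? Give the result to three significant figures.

Systemic exposure from an extravascular dose = F × D_ev, so the equivalent IV dose is F × D_ev.
D_iv = F × D_ev = 0.792 × 750 = 594 mg

D_iv = 594 mg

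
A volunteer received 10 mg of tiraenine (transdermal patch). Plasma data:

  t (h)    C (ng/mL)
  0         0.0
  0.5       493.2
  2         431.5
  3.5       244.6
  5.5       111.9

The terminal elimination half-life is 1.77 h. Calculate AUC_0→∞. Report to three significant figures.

Trapezoidal AUC_0→5.5:
  [0→0.5]: (0.0+493.2)/2 × 0.5 = 123.3
  [0.5→2]: (493.2+431.5)/2 × 1.5 = 693.525
  [2→3.5]: (431.5+244.6)/2 × 1.5 = 507.075
  [3.5→5.5]: (244.6+111.9)/2 × 2 = 356.5
  Sum = 1680.4 ng/mL·h
k_e = ln2 / t½ = 0.693147 / 1.77 = 0.3916 h^-1
Extrapolated tail: C_last / k_e = 111.9 / 0.3916 = 285.751
AUC_0→∞ = 1680.4 + 285.751 = 1966.151 ng/mL·h

AUC = 1970 ng/mL·h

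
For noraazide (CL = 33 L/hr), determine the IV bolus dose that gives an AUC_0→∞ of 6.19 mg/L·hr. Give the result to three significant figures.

Dose_iv = CL × AUC_0→∞
     = 33 × 6.19 = 204.27 mg

Dose = 204 mg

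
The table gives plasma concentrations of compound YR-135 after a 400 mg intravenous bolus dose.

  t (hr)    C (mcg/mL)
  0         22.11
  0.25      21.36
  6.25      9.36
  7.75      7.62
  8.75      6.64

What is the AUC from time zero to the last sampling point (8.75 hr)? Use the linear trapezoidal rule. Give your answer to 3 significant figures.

Trapezoidal AUC_0→8.75:
  [0→0.25]: (22.11+21.36)/2 × 0.25 = 5.43375
  [0.25→6.25]: (21.36+9.36)/2 × 6 = 92.16
  [6.25→7.75]: (9.36+7.62)/2 × 1.5 = 12.735
  [7.75→8.75]: (7.62+6.64)/2 × 1 = 7.13
  Sum = 117.45875 mcg/mL·hr

AUC = 117 mcg/mL·hr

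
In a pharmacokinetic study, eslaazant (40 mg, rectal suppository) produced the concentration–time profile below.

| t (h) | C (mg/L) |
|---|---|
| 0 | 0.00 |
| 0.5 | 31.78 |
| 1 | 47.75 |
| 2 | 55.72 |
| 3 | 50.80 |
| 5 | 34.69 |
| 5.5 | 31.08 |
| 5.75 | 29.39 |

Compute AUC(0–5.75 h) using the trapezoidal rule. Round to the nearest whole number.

Trapezoidal AUC_0→5.75:
  [0→0.5]: (0.00+31.78)/2 × 0.5 = 7.945
  [0.5→1]: (31.78+47.75)/2 × 0.5 = 19.8825
  [1→2]: (47.75+55.72)/2 × 1 = 51.735
  [2→3]: (55.72+50.80)/2 × 1 = 53.26
  [3→5]: (50.80+34.69)/2 × 2 = 85.49
  [5→5.5]: (34.69+31.08)/2 × 0.5 = 16.4425
  [5.5→5.75]: (31.08+29.39)/2 × 0.25 = 7.55875
  Sum = 242.31375 mg/L·h

AUC = 242 mg/L·h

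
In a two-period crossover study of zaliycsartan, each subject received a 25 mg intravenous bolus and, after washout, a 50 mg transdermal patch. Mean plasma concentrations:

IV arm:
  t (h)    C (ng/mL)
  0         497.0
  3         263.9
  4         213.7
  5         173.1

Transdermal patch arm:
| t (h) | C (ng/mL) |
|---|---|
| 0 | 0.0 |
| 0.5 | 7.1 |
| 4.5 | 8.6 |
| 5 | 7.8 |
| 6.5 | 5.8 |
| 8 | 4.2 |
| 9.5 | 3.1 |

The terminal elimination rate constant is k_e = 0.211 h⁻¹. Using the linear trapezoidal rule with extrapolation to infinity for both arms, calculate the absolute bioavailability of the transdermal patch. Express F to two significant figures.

F = 0.016

Trapezoidal AUC_0→5 (IV):
  [0→3]: (497.0+263.9)/2 × 3 = 1141.35
  [3→4]: (263.9+213.7)/2 × 1 = 238.8
  [4→5]: (213.7+173.1)/2 × 1 = 193.4
  Sum = 1573.55 ng/mL·h
IV tail: 173.1/0.211 = 820.379; AUC_iv,0→∞ = 1573.55 + 820.379 = 2393.929 ng/mL·h
Trapezoidal AUC_0→9.5 (transdermal patch):
  [0→0.5]: (0.0+7.1)/2 × 0.5 = 1.775
  [0.5→4.5]: (7.1+8.6)/2 × 4 = 31.4
  [4.5→5]: (8.6+7.8)/2 × 0.5 = 4.1
  [5→6.5]: (7.8+5.8)/2 × 1.5 = 10.2
  [6.5→8]: (5.8+4.2)/2 × 1.5 = 7.5
  [8→9.5]: (4.2+3.1)/2 × 1.5 = 5.475
  Sum = 60.45 ng/mL·h
transdermal patch tail: 3.1/0.211 = 14.692; AUC_ev,0→∞ = 60.45 + 14.692 = 75.142 ng/mL·h
F = (AUC_ev/D_ev)/(AUC_iv/D_iv) = (75.142/50)/(2393.929/25) = 1.50284/95.75716 = 0.0157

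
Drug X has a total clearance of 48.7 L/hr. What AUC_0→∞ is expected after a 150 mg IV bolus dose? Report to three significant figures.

AUC_0→∞ = Dose_iv / CL
        = 150 / 48.7 = 3.08008 mg/L·hr

AUC = 3.08 mg/L·hr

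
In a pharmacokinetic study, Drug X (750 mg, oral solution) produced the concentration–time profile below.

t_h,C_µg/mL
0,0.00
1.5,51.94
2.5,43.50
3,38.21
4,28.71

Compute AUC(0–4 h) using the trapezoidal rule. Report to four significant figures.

AUC = 140.6 µg/mL·h

Trapezoidal AUC_0→4:
  [0→1.5]: (0.00+51.94)/2 × 1.5 = 38.955
  [1.5→2.5]: (51.94+43.50)/2 × 1 = 47.72
  [2.5→3]: (43.50+38.21)/2 × 0.5 = 20.4275
  [3→4]: (38.21+28.71)/2 × 1 = 33.46
  Sum = 140.5625 µg/mL·h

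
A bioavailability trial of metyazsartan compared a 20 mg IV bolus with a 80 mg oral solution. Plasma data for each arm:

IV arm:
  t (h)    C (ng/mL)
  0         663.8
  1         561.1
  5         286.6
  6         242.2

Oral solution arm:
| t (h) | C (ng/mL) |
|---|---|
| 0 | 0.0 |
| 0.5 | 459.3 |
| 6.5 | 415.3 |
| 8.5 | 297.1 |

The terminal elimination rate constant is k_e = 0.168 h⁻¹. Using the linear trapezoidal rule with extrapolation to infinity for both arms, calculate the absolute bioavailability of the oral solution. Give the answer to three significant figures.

F = 0.325

Trapezoidal AUC_0→6 (IV):
  [0→1]: (663.8+561.1)/2 × 1 = 612.45
  [1→5]: (561.1+286.6)/2 × 4 = 1695.4
  [5→6]: (286.6+242.2)/2 × 1 = 264.4
  Sum = 2572.25 ng/mL·h
IV tail: 242.2/0.168 = 1441.667; AUC_iv,0→∞ = 2572.25 + 1441.667 = 4013.917 ng/mL·h
Trapezoidal AUC_0→8.5 (oral solution):
  [0→0.5]: (0.0+459.3)/2 × 0.5 = 114.825
  [0.5→6.5]: (459.3+415.3)/2 × 6 = 2623.8
  [6.5→8.5]: (415.3+297.1)/2 × 2 = 712.4
  Sum = 3451.025 ng/mL·h
oral solution tail: 297.1/0.168 = 1768.452; AUC_ev,0→∞ = 3451.025 + 1768.452 = 5219.477 ng/mL·h
F = (AUC_ev/D_ev)/(AUC_iv/D_iv) = (5219.477/80)/(4013.917/20) = 65.2435/200.69585 = 0.3251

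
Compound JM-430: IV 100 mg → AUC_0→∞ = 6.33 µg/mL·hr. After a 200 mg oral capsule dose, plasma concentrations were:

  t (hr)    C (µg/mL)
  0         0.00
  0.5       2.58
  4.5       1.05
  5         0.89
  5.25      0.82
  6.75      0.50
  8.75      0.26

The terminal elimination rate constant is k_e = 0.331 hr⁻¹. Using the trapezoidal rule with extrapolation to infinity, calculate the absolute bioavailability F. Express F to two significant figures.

F = 0.88

Trapezoidal AUC_0→8.75 (oral capsule):
  [0→0.5]: (0.00+2.58)/2 × 0.5 = 0.645
  [0.5→4.5]: (2.58+1.05)/2 × 4 = 7.26
  [4.5→5]: (1.05+0.89)/2 × 0.5 = 0.485
  [5→5.25]: (0.89+0.82)/2 × 0.25 = 0.21375
  [5.25→6.75]: (0.82+0.50)/2 × 1.5 = 0.99
  [6.75→8.75]: (0.50+0.26)/2 × 2 = 0.76
  Sum = 10.35375 µg/mL·hr
Tail: C_last/k_e = 0.26/0.331 = 0.785
AUC_0→∞ (oral capsule) = 10.35375 + 0.785 = 11.13875 µg/mL·hr
F = (AUC_ev/D_ev)/(AUC_iv/D_iv) = (11.13875/200)/(6.33/100) = 0.05569375/0.0633 = 0.8798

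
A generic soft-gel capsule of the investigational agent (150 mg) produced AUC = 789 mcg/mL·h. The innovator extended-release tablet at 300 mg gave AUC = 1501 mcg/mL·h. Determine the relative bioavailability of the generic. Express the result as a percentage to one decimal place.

F_rel = 105.1%

F_rel = (AUC_test/D_test) / (AUC_ref/D_ref)
      = (789/150) / (1501/300)
      = 5.26 / 5.00333 = 1.0513 = 105.13%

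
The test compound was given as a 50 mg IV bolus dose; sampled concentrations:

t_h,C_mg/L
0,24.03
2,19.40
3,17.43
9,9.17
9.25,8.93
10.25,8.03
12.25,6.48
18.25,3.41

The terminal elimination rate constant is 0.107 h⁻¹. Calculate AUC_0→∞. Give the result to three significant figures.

Trapezoidal AUC_0→18.25:
  [0→2]: (24.03+19.40)/2 × 2 = 43.43
  [2→3]: (19.40+17.43)/2 × 1 = 18.415
  [3→9]: (17.43+9.17)/2 × 6 = 79.8
  [9→9.25]: (9.17+8.93)/2 × 0.25 = 2.2625
  [9.25→10.25]: (8.93+8.03)/2 × 1 = 8.48
  [10.25→12.25]: (8.03+6.48)/2 × 2 = 14.51
  [12.25→18.25]: (6.48+3.41)/2 × 6 = 29.67
  Sum = 196.5675 mg/L·h
Extrapolated tail: C_last / k_e = 3.41 / 0.107 = 31.869
AUC_0→∞ = 196.5675 + 31.869 = 228.4365 mg/L·h

AUC = 228 mg/L·h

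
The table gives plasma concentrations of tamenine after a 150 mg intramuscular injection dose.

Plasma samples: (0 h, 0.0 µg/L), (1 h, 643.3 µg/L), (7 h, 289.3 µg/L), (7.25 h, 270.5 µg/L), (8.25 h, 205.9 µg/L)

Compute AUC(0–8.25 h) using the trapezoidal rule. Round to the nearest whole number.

AUC = 3428 µg/L·h

Trapezoidal AUC_0→8.25:
  [0→1]: (0.0+643.3)/2 × 1 = 321.65
  [1→7]: (643.3+289.3)/2 × 6 = 2797.8
  [7→7.25]: (289.3+270.5)/2 × 0.25 = 69.975
  [7.25→8.25]: (270.5+205.9)/2 × 1 = 238.2
  Sum = 3427.625 µg/L·h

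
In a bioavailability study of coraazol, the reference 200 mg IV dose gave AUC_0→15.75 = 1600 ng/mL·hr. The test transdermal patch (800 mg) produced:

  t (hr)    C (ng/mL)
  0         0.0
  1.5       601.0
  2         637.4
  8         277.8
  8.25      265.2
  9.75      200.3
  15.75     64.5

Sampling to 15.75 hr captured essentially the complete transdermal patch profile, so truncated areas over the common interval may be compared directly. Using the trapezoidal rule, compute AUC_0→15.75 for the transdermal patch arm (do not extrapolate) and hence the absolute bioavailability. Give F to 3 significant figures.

Trapezoidal AUC_0→15.75 (transdermal patch):
  [0→1.5]: (0.0+601.0)/2 × 1.5 = 450.75
  [1.5→2]: (601.0+637.4)/2 × 0.5 = 309.6
  [2→8]: (637.4+277.8)/2 × 6 = 2745.6
  [8→8.25]: (277.8+265.2)/2 × 0.25 = 67.875
  [8.25→9.75]: (265.2+200.3)/2 × 1.5 = 349.125
  [9.75→15.75]: (200.3+64.5)/2 × 6 = 794.4
  Sum = 4717.35 ng/mL·hr
F = (AUC_ev/D_ev)/(AUC_iv/D_iv) = (4717.35/800)/(1600/200) = 5.8966875/8 = 0.7371

F = 0.737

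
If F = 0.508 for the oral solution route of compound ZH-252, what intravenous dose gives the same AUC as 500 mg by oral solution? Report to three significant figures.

D_iv = 254 mg

Systemic exposure from an extravascular dose = F × D_ev, so the equivalent IV dose is F × D_ev.
D_iv = F × D_ev = 0.508 × 500 = 254 mg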